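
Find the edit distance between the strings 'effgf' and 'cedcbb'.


Building DP table for s1='effgf' (len 5) and s2='cedcbb' (len 6):
       c  e  d  c  b  b
    0  1  2  3  4  5  6
  e 1  1  1  2  3  4  5
  f 2  2  2  2  3  4  5
  f 3  3  3  3  3  4  5
  g 4  4  4  4  4  4  5
  f 5  5  5  5  5  5  5
Edit distance = dp[5][6] = 5

5


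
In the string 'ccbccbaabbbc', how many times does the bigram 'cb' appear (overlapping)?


Scanning 'ccbccbaabbbc' for bigram 'cb':
  Position 0: 'cc' -> no
  Position 1: 'cb' -> MATCH
  Position 2: 'bc' -> no
  Position 3: 'cc' -> no
  Position 4: 'cb' -> MATCH
  Position 5: 'ba' -> no
  Position 6: 'aa' -> no
  Position 7: 'ab' -> no
  Position 8: 'bb' -> no
  Position 9: 'bb' -> no
  Position 10: 'bc' -> no
Total matches: 2

2


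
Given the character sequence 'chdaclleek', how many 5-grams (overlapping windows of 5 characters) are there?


String 'chdaclleek' has length L = 10.
Number of overlapping n-grams = L - n + 1
Substituting: 10 - 5 + 1 = 6

6


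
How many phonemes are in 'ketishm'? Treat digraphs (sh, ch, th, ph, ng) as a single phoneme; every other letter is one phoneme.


Parsing 'ketishm' greedily, digraphs first:
  'k' -> consonant phoneme (phonemes so far: 1)
  'e' -> vowel phoneme (phonemes so far: 2)
  't' -> consonant phoneme (phonemes so far: 3)
  'i' -> vowel phoneme (phonemes so far: 4)
  'sh' -> digraph (1 consonant phoneme) (phonemes so far: 5)
  'm' -> consonant phoneme (phonemes so far: 6)
Total phonemes: 6

6


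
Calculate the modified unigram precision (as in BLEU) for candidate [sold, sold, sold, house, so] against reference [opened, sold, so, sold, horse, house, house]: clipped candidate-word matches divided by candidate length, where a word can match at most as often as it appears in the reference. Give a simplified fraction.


Reference word counts: {'horse': 1, 'house': 2, 'opened': 1, 'so': 1, 'sold': 2}
Checking each candidate word (with clipping):
  'sold' -> in reference (ref count 2, used 1/2) -> match (matches: 1)
  'sold' -> in reference (ref count 2, used 2/2) -> match (matches: 2)
  'sold' -> ref count 2 already used up (2/2) -> clipped, no match (matches: 2)
  'house' -> in reference (ref count 2, used 1/2) -> match (matches: 3)
  'so' -> in reference (ref count 1, used 1/1) -> match (matches: 4)
Clipped matches: 4, Candidate length: 5
Precision = 4/5

4/5


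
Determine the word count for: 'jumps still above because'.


Counting words by splitting on spaces:
  Word 1: 'jumps'
  Word 2: 'still'
  Word 3: 'above'
  Word 4: 'because'
Total words: 4

4


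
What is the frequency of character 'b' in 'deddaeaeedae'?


Scanning 'deddaeaeedae' for 'b':
  No matches found.
Total occurrences of 'b': 0

0


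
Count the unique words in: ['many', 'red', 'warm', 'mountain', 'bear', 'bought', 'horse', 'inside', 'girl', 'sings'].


Listing all tokens and tracking unique types:
  Token 1: 'many' -> NEW (unique so far: 1)
  Token 2: 'red' -> NEW (unique so far: 2)
  Token 3: 'warm' -> NEW (unique so far: 3)
  Token 4: 'mountain' -> NEW (unique so far: 4)
  Token 5: 'bear' -> NEW (unique so far: 5)
  Token 6: 'bought' -> NEW (unique so far: 6)
  Token 7: 'horse' -> NEW (unique so far: 7)
  Token 8: 'inside' -> NEW (unique so far: 8)
  Token 9: 'girl' -> NEW (unique so far: 9)
  Token 10: 'sings' -> NEW (unique so far: 10)
Unique types: ('bear', 'bought', 'girl', 'horse', 'inside', 'many', 'mountain', 'red', 'sings', 'warm')
Vocabulary size: 10

10


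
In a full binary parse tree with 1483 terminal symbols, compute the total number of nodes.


Leaf nodes (terminals): 1483
Internal nodes = n - 1 = 1483 - 1 = 1482
Total = leaves + internal = 1483 + 1482 = 2965

2965


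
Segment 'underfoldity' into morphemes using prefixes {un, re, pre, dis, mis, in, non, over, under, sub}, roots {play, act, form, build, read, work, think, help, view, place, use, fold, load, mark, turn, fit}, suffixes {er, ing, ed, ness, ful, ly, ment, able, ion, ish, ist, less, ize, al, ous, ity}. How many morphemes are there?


Segmenting 'underfoldity' against the inventory:
  'under' -> prefix (morpheme 1)
  'fold' -> root (morpheme 2)
  'ity' -> suffix (morpheme 3)
Total morphemes: 3

3


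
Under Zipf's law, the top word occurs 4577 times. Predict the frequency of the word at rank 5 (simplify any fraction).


Zipf's law: freq(rank) = f1 / rank
f1 = 4577, rank = 5
freq = 4577 / 5
GCD(4577, 5) = 1
Simplified: 4577/5

4577/5


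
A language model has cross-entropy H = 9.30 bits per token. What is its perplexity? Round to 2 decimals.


Perplexity formula: PP = 2^H
H = 9.30
PP = 2^9.30
Decompose: 2^9.30 = 2^9 * 2^0.30
2^9 = 512, 2^0.30 ~ 1.2311444
PP ~ 512 * 1.2311444 = 630.3459328
Rounded to 2 decimals: 630.35

630.35


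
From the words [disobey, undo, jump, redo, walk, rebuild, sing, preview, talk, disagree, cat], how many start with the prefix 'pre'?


Checking each word for prefix 'pre':
  'disobey' -> no (count: 0)
  'undo' -> no (count: 0)
  'jump' -> no (count: 0)
  'redo' -> no (count: 0)
  'walk' -> no (count: 0)
  'rebuild' -> no (count: 0)
  'sing' -> no (count: 0)
  'preview' -> YES, starts with 'pre' (count: 1)
  'talk' -> no (count: 1)
  'disagree' -> no (count: 1)
  'cat' -> no (count: 1)
Total with prefix 'pre': 1

1


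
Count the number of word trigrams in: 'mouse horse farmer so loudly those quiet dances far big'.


Word trigrams from [10] words:
  Trigram 1: (mouse horse farmer)
  Trigram 2: (horse farmer so)
  Trigram 3: (farmer so loudly)
  Trigram 4: (so loudly those)
  Trigram 5: (loudly those quiet)
  Trigram 6: (those quiet dances)
  Trigram 7: (quiet dances far)
  Trigram 8: (dances far big)
Total word trigrams: 10 - 2 = 8

8


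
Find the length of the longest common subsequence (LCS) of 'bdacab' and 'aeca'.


DP table for LCS of 'bdacab' and 'aeca':
       a  e  c  a
    0  0  0  0  0
  b 0  0  0  0  0
  d 0  0  0  0  0
  a 0  1  1  1  1
  c 0  1  1  2  2
  a 0  1  1  2  3
  b 0  1  1  2  3
LCS: 'aca'
LCS length = 3

3


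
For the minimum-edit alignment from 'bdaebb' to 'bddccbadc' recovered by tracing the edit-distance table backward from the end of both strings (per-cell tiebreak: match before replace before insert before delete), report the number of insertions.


Edit distance = 6. Backtracking from cell (6, 9) with preference match > replace > insert > delete,
then listing the resulting alignment 'bdaebb' -> 'bddccbadc' left to right:
  Step 1: keep 'b'
  Step 2: insert 'd' [insertion #1]
  Step 3: keep 'd'
  Step 4: replace a->c
  Step 5: replace e->c
  Step 6: keep 'b'
  Step 7: insert 'a' [insertion #2]
  Step 8: insert 'd' [insertion #3]
  Step 9: replace b->c
Total insertions: 3

3


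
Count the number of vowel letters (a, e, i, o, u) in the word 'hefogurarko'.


Scanning each character of 'hefogurarko':
  Position 1: 'h' -> consonant (running count: 0)
  Position 2: 'e' -> vowel (running count: 1)
  Position 3: 'f' -> consonant (running count: 1)
  Position 4: 'o' -> vowel (running count: 2)
  Position 5: 'g' -> consonant (running count: 2)
  Position 6: 'u' -> vowel (running count: 3)
  Position 7: 'r' -> consonant (running count: 3)
  Position 8: 'a' -> vowel (running count: 4)
  Position 9: 'r' -> consonant (running count: 4)
  Position 10: 'k' -> consonant (running count: 4)
  Position 11: 'o' -> vowel (running count: 5)
Total vowels: 5

5


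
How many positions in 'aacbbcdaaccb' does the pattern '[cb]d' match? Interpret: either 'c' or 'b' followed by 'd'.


Pattern: [cb]d means either 'c' or 'b' followed by 'd'.
Scanning 'aacbbcdaaccb' position-by-position:
  Pos 0: window 'aa' -> no
  Pos 1: window 'ac' -> no
  Pos 2: window 'cb' -> no
  Pos 3: window 'bb' -> no
  Pos 4: window 'bc' -> no
  Pos 5: window 'cd' -> MATCH
  Pos 6: window 'da' -> no
  Pos 7: window 'aa' -> no
  Pos 8: window 'ac' -> no
  Pos 9: window 'cc' -> no
  Pos 10: window 'cb' -> no
  Pos 11: window 'b' -> no
Total matches: 1

1


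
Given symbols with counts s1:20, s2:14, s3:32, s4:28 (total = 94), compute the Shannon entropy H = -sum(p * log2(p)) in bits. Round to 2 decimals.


Computing entropy H = -sum(p_i * log2(p_i)):
  s1: p = 20/94 = 0.2128, -p*log2(p) = 0.4750
  s2: p = 14/94 = 0.1489, -p*log2(p) = 0.4092
  s3: p = 32/94 = 0.3404, -p*log2(p) = 0.5292
  s4: p = 28/94 = 0.2979, -p*log2(p) = 0.5205
H = sum of terms = 1.9339
Rounded to 2 decimals: 1.93

1.93


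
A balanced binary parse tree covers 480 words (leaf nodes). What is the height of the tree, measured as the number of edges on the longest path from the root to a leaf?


In a balanced binary tree with n leaves the deepest leaf is ceil(log2(n)) edges below the root.
log2(480) = 8.9069
ceil(8.9069) = 9
height (edges) = 9

9


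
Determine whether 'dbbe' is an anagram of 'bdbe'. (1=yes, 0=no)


Sort characters of 'dbbe': 'bbde'
Sort characters of 'bdbe': 'bbde'
Sorted forms match -> they ARE anagrams
Result: 1

1


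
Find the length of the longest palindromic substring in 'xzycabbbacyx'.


Scanning 'xzycabbbacyx' for palindromic substrings.
Substring at positions 2-10: 'ycabbbacy'.
Check: reverse('ycabbbacy') = 'ycabbbacy' -> palindrome confirmed.
Neighbouring characters ('z' / 'x') break symmetry, so it cannot extend further.
No longer palindromic substring exists; longest length = 9

9


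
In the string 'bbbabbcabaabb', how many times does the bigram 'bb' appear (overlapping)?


Scanning 'bbbabbcabaabb' for bigram 'bb':
  Position 0: 'bb' -> MATCH
  Position 1: 'bb' -> MATCH
  Position 2: 'ba' -> no
  Position 3: 'ab' -> no
  Position 4: 'bb' -> MATCH
  Position 5: 'bc' -> no
  Position 6: 'ca' -> no
  Position 7: 'ab' -> no
  Position 8: 'ba' -> no
  Position 9: 'aa' -> no
  Position 10: 'ab' -> no
  Position 11: 'bb' -> MATCH
Total matches: 4

4


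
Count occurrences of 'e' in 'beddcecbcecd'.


Scanning 'beddcecbcecd' for 'e':
  Position 1: 'e' -> MATCH (count: 1)
  Position 5: 'e' -> MATCH (count: 2)
  Position 9: 'e' -> MATCH (count: 3)
Total occurrences of 'e': 3

3


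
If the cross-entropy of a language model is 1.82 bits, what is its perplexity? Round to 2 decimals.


Perplexity formula: PP = 2^H
H = 1.82
PP = 2^1.82
Decompose: 2^1.82 = 2^1 * 2^0.82
2^1 = 2, 2^0.82 ~ 1.7654060
PP ~ 2 * 1.7654060 = 3.5308120
Rounded to 2 decimals: 3.53

3.53


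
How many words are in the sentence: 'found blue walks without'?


Counting words by splitting on spaces:
  Word 1: 'found'
  Word 2: 'blue'
  Word 3: 'walks'
  Word 4: 'without'
Total words: 4

4


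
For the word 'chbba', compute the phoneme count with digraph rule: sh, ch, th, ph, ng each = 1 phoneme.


Parsing 'chbba' greedily, digraphs first:
  'ch' -> digraph (1 consonant phoneme) (phonemes so far: 1)
  'b' -> consonant phoneme (phonemes so far: 2)
  'b' -> consonant phoneme (phonemes so far: 3)
  'a' -> vowel phoneme (phonemes so far: 4)
Total phonemes: 4

4


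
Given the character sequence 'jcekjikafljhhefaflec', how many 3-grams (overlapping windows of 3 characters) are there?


String 'jcekjikafljhhefaflec' has length L = 20.
Number of overlapping n-grams = L - n + 1
Substituting: 20 - 3 + 1 = 18

18


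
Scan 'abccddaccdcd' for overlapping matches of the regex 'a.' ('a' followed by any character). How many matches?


Pattern: a. means 'a' followed by any character.
Scanning 'abccddaccdcd' position-by-position:
  Pos 0: window 'ab' -> MATCH
  Pos 1: window 'bc' -> no
  Pos 2: window 'cc' -> no
  Pos 3: window 'cd' -> no
  Pos 4: window 'dd' -> no
  Pos 5: window 'da' -> no
  Pos 6: window 'ac' -> MATCH
  Pos 7: window 'cc' -> no
  Pos 8: window 'cd' -> no
  Pos 9: window 'dc' -> no
  Pos 10: window 'cd' -> no
  Pos 11: window 'd' -> no
Total matches: 2

2


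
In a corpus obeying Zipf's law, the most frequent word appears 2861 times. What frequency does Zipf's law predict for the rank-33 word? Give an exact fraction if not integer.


Zipf's law: freq(rank) = f1 / rank
f1 = 2861, rank = 33
freq = 2861 / 33
GCD(2861, 33) = 1
Simplified: 2861/33

2861/33


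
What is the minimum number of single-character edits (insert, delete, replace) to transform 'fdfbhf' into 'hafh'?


Building DP table for s1='fdfbhf' (len 6) and s2='hafh' (len 4):
       h  a  f  h
    0  1  2  3  4
  f 1  1  2  2  3
  d 2  2  2  3  3
  f 3  3  3  2  3
  b 4  4  4  3  3
  h 5  4  5  4  3
  f 6  5  5  5  4
Edit distance = dp[6][4] = 4

4


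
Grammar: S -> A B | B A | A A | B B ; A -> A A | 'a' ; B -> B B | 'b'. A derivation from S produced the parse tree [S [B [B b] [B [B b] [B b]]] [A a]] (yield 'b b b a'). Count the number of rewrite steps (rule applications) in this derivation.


Every bracketed nonterminal node [X ...] in the tree is produced by exactly one rule application.
Reading the tree off as a leftmost derivation:
  Step 1: S  =>  B A   (applied S -> B A)
  Step 2: B A  =>  B B A   (applied B -> B B)
  Step 3: B B A  =>  b B A   (applied B -> b)
  Step 4: b B A  =>  b B B A   (applied B -> B B)
  Step 5: b B B A  =>  b b B A   (applied B -> b)
  Step 6: b b B A  =>  b b b A   (applied B -> b)
  Step 7: b b b A  =>  b b b a   (applied A -> a)
Final yield: b b b a
Total rewrite steps: 7

7


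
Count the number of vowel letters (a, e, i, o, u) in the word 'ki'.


Scanning each character of 'ki':
  Position 1: 'k' -> consonant (running count: 0)
  Position 2: 'i' -> vowel (running count: 1)
Total vowels: 1

1


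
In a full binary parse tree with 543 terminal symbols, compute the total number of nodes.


Leaf nodes (terminals): 543
Internal nodes = n - 1 = 543 - 1 = 542
Total = leaves + internal = 543 + 542 = 1085

1085


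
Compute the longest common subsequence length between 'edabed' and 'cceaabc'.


DP table for LCS of 'edabed' and 'cceaabc':
       c  c  e  a  a  b  c
    0  0  0  0  0  0  0  0
  e 0  0  0  1  1  1  1  1
  d 0  0  0  1  1  1  1  1
  a 0  0  0  1  2  2  2  2
  b 0  0  0  1  2  2  3  3
  e 0  0  0  1  2  2  3  3
  d 0  0  0  1  2  2  3  3
LCS: 'eab'
LCS length = 3

3


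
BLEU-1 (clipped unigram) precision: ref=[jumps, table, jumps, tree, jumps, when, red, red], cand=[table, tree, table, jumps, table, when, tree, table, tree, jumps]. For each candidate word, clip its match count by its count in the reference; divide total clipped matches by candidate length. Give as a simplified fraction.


Reference word counts: {'jumps': 3, 'red': 2, 'table': 1, 'tree': 1, 'when': 1}
Checking each candidate word (with clipping):
  'table' -> in reference (ref count 1, used 1/1) -> match (matches: 1)
  'tree' -> in reference (ref count 1, used 1/1) -> match (matches: 2)
  'table' -> ref count 1 already used up (1/1) -> clipped, no match (matches: 2)
  'jumps' -> in reference (ref count 3, used 1/3) -> match (matches: 3)
  'table' -> ref count 1 already used up (1/1) -> clipped, no match (matches: 3)
  'when' -> in reference (ref count 1, used 1/1) -> match (matches: 4)
  'tree' -> ref count 1 already used up (1/1) -> clipped, no match (matches: 4)
  'table' -> ref count 1 already used up (1/1) -> clipped, no match (matches: 4)
  'tree' -> ref count 1 already used up (1/1) -> clipped, no match (matches: 4)
  'jumps' -> in reference (ref count 3, used 2/3) -> match (matches: 5)
Clipped matches: 5, Candidate length: 10
Precision = 5/10 = 1/2

1/2


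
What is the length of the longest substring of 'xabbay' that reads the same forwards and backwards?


Scanning 'xabbay' for palindromic substrings.
Substring at positions 1-4: 'abba'.
Check: reverse('abba') = 'abba' -> palindrome confirmed.
Neighbouring characters ('x' / 'y') break symmetry, so it cannot extend further.
No longer palindromic substring exists; longest length = 4

4


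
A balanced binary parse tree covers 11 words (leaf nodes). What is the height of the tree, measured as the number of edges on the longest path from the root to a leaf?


In a balanced binary tree with n leaves the deepest leaf is ceil(log2(n)) edges below the root.
log2(11) = 3.4594
ceil(3.4594) = 4
height (edges) = 4

4


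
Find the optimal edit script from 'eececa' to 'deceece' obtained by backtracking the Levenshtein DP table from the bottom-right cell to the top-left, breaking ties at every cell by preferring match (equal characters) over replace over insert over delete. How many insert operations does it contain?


Edit distance = 3. Backtracking from cell (6, 7) with preference match > replace > insert > delete,
then listing the resulting alignment 'eececa' -> 'deceece' left to right:
  Step 1: replace e->d
  Step 2: keep 'e'
  Step 3: keep 'c'
  Step 4: insert 'e' [insertion #1]
  Step 5: keep 'e'
  Step 6: keep 'c'
  Step 7: replace a->e
Total insertions: 1

1


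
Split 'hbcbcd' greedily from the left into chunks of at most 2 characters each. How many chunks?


'hbcbcd' has 6 characters.
Chunking with max size 2:
  Chunk 1: 'hb' (positions 0-1)
  Chunk 2: 'cb' (positions 2-3)
  Chunk 3: 'cd' (positions 4-5)
Total chunks: ceil(6 / 2) = 3

3


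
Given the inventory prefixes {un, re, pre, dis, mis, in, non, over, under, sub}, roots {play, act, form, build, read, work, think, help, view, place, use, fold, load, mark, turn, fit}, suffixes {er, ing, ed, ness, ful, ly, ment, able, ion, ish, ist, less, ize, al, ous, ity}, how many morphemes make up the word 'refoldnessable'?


Segmenting 'refoldnessable' against the inventory:
  're' -> prefix (morpheme 1)
  'fold' -> root (morpheme 2)
  'ness' -> suffix (morpheme 3)
  'able' -> suffix (morpheme 4)
Total morphemes: 4

4


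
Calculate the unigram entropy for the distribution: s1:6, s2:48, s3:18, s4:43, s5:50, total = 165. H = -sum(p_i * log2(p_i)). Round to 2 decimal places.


Computing entropy H = -sum(p_i * log2(p_i)):
  s1: p = 6/165 = 0.0364, -p*log2(p) = 0.1739
  s2: p = 48/165 = 0.2909, -p*log2(p) = 0.5182
  s3: p = 18/165 = 0.1091, -p*log2(p) = 0.3487
  s4: p = 43/165 = 0.2606, -p*log2(p) = 0.5056
  s5: p = 50/165 = 0.3030, -p*log2(p) = 0.5220
H = sum of terms = 2.0684
Rounded to 2 decimals: 2.07

2.07


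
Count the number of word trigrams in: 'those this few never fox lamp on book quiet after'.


Word trigrams from [10] words:
  Trigram 1: (those this few)
  Trigram 2: (this few never)
  Trigram 3: (few never fox)
  Trigram 4: (never fox lamp)
  Trigram 5: (fox lamp on)
  Trigram 6: (lamp on book)
  Trigram 7: (on book quiet)
  Trigram 8: (book quiet after)
Total word trigrams: 10 - 2 = 8

8


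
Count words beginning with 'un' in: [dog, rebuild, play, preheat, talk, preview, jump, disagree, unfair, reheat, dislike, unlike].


Checking each word for prefix 'un':
  'dog' -> no (count: 0)
  'rebuild' -> no (count: 0)
  'play' -> no (count: 0)
  'preheat' -> no (count: 0)
  'talk' -> no (count: 0)
  'preview' -> no (count: 0)
  'jump' -> no (count: 0)
  'disagree' -> no (count: 0)
  'unfair' -> YES, starts with 'un' (count: 1)
  'reheat' -> no (count: 1)
  'dislike' -> no (count: 1)
  'unlike' -> YES, starts with 'un' (count: 2)
Total with prefix 'un': 2

2


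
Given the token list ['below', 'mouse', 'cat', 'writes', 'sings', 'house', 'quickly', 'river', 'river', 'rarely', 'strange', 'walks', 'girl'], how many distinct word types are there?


Listing all tokens and tracking unique types:
  Token 1: 'below' -> NEW (unique so far: 1)
  Token 2: 'mouse' -> NEW (unique so far: 2)
  Token 3: 'cat' -> NEW (unique so far: 3)
  Token 4: 'writes' -> NEW (unique so far: 4)
  Token 5: 'sings' -> NEW (unique so far: 5)
  Token 6: 'house' -> NEW (unique so far: 6)
  Token 7: 'quickly' -> NEW (unique so far: 7)
  Token 8: 'river' -> NEW (unique so far: 8)
  Token 9: 'river' -> duplicate (unique so far: 8)
  Token 10: 'rarely' -> NEW (unique so far: 9)
  Token 11: 'strange' -> NEW (unique so far: 10)
  Token 12: 'walks' -> NEW (unique so far: 11)
  Token 13: 'girl' -> NEW (unique so far: 12)
Unique types: ('below', 'cat', 'girl', 'house', 'mouse', 'quickly', 'rarely', 'river', 'sings', 'strange', 'walks', 'writes')
Vocabulary size: 12

12


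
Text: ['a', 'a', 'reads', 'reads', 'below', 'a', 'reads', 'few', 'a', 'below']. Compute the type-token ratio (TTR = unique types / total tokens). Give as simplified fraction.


Tokens: 10
Unique types: ('a', 'below', 'few', 'reads') = 4
TTR = 4/10
Simplify: divide both by 2 -> 2/5
TTR = 2/5

2/5


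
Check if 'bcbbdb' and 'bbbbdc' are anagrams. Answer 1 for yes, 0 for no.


Sort characters of 'bcbbdb': 'bbbbcd'
Sort characters of 'bbbbdc': 'bbbbcd'
Sorted forms match -> they ARE anagrams
Result: 1

1


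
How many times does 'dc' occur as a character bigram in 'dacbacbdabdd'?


Scanning 'dacbacbdabdd' for bigram 'dc':
  Position 0: 'da' -> no
  Position 1: 'ac' -> no
  Position 2: 'cb' -> no
  Position 3: 'ba' -> no
  Position 4: 'ac' -> no
  Position 5: 'cb' -> no
  Position 6: 'bd' -> no
  Position 7: 'da' -> no
  Position 8: 'ab' -> no
  Position 9: 'bd' -> no
  Position 10: 'dd' -> no
Total matches: 0

0


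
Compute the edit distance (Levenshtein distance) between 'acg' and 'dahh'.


Building DP table for s1='acg' (len 3) and s2='dahh' (len 4):
       d  a  h  h
    0  1  2  3  4
  a 1  1  1  2  3
  c 2  2  2  2  3
  g 3  3  3  3  3
Edit distance = dp[3][4] = 3

3


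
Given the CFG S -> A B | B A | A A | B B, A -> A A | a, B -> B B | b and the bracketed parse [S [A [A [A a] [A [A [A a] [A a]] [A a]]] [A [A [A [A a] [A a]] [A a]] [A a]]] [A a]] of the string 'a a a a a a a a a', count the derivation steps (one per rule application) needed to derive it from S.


Every bracketed nonterminal node [X ...] in the tree is produced by exactly one rule application.
Reading the tree off as a leftmost derivation:
  Step 1: S  =>  A A   (applied S -> A A)
  Step 2: A A  =>  A A A   (applied A -> A A)
  Step 3: A A A  =>  A A A A   (applied A -> A A)
  Step 4: A A A A  =>  a A A A   (applied A -> a)
  Step 5: a A A A  =>  a A A A A   (applied A -> A A)
  Step 6: a A A A A  =>  a A A A A A   (applied A -> A A)
  Step 7: a A A A A A  =>  a a A A A A   (applied A -> a)
  Step 8: a a A A A A  =>  a a a A A A   (applied A -> a)
  Step 9: a a a A A A  =>  a a a a A A   (applied A -> a)
  Step 10: a a a a A A  =>  a a a a A A A   (applied A -> A A)
  Step 11: a a a a A A A  =>  a a a a A A A A   (applied A -> A A)
  Step 12: a a a a A A A A  =>  a a a a A A A A A   (applied A -> A A)
  Step 13: a a a a A A A A A  =>  a a a a a A A A A   (applied A -> a)
  Step 14: a a a a a A A A A  =>  a a a a a a A A A   (applied A -> a)
  Step 15: a a a a a a A A A  =>  a a a a a a a A A   (applied A -> a)
  Step 16: a a a a a a a A A  =>  a a a a a a a a A   (applied A -> a)
  Step 17: a a a a a a a a A  =>  a a a a a a a a a   (applied A -> a)
Final yield: a a a a a a a a a
Total rewrite steps: 17

17


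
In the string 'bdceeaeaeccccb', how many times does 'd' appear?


Scanning 'bdceeaeaeccccb' for 'd':
  Position 1: 'd' -> MATCH (count: 1)
Total occurrences of 'd': 1

1


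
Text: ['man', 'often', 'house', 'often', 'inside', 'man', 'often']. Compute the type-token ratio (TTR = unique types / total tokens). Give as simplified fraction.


Tokens: 7
Unique types: ('house', 'inside', 'man', 'often') = 4
TTR = 4/7
Already in lowest terms.

4/7


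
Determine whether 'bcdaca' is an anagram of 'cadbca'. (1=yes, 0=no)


Sort characters of 'bcdaca': 'aabccd'
Sort characters of 'cadbca': 'aabccd'
Sorted forms match -> they ARE anagrams
Result: 1

1


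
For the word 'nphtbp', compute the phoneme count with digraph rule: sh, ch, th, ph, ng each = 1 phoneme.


Parsing 'nphtbp' greedily, digraphs first:
  'n' -> consonant phoneme (phonemes so far: 1)
  'ph' -> digraph (1 consonant phoneme) (phonemes so far: 2)
  't' -> consonant phoneme (phonemes so far: 3)
  'b' -> consonant phoneme (phonemes so far: 4)
  'p' -> consonant phoneme (phonemes so far: 5)
Total phonemes: 5

5


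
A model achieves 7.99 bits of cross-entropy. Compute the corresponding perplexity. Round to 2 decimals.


Perplexity formula: PP = 2^H
H = 7.99
PP = 2^7.99
Decompose: 2^7.99 = 2^7 * 2^0.99
2^7 = 128, 2^0.99 ~ 1.9861850
PP ~ 128 * 1.9861850 = 254.2316800
Rounded to 2 decimals: 254.23

254.23


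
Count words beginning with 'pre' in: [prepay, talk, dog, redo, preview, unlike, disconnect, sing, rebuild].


Checking each word for prefix 'pre':
  'prepay' -> YES, starts with 'pre' (count: 1)
  'talk' -> no (count: 1)
  'dog' -> no (count: 1)
  'redo' -> no (count: 1)
  'preview' -> YES, starts with 'pre' (count: 2)
  'unlike' -> no (count: 2)
  'disconnect' -> no (count: 2)
  'sing' -> no (count: 2)
  'rebuild' -> no (count: 2)
Total with prefix 'pre': 2

2


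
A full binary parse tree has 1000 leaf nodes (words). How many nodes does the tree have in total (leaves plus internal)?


Leaf nodes (terminals): 1000
Internal nodes = n - 1 = 1000 - 1 = 999
Total = leaves + internal = 1000 + 999 = 1999

1999


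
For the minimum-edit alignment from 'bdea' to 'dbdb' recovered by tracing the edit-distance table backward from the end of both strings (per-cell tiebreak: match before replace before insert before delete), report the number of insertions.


Edit distance = 3. Backtracking from cell (4, 4) with preference match > replace > insert > delete,
then listing the resulting alignment 'bdea' -> 'dbdb' left to right:
  Step 1: insert 'd' [insertion #1]
  Step 2: keep 'b'
  Step 3: keep 'd'
  Step 4: delete 'e'
  Step 5: replace a->b
Total insertions: 1

1


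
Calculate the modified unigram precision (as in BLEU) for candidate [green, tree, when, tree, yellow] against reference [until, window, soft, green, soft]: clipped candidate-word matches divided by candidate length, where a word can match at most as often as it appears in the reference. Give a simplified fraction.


Reference word counts: {'green': 1, 'soft': 2, 'until': 1, 'window': 1}
Checking each candidate word (with clipping):
  'green' -> in reference (ref count 1, used 1/1) -> match (matches: 1)
  'tree' -> not in reference -> no match (matches: 1)
  'when' -> not in reference -> no match (matches: 1)
  'tree' -> not in reference -> no match (matches: 1)
  'yellow' -> not in reference -> no match (matches: 1)
Clipped matches: 1, Candidate length: 5
Precision = 1/5

1/5


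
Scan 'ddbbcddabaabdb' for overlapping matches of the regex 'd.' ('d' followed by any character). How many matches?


Pattern: d. means 'd' followed by any character.
Scanning 'ddbbcddabaabdb' position-by-position:
  Pos 0: window 'dd' -> MATCH
  Pos 1: window 'db' -> MATCH
  Pos 2: window 'bb' -> no
  Pos 3: window 'bc' -> no
  Pos 4: window 'cd' -> no
  Pos 5: window 'dd' -> MATCH
  Pos 6: window 'da' -> MATCH
  Pos 7: window 'ab' -> no
  Pos 8: window 'ba' -> no
  Pos 9: window 'aa' -> no
  Pos 10: window 'ab' -> no
  Pos 11: window 'bd' -> no
  Pos 12: window 'db' -> MATCH
  Pos 13: window 'b' -> no
Total matches: 5

5


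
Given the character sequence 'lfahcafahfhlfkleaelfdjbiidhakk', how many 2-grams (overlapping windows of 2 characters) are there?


String 'lfahcafahfhlfkleaelfdjbiidhakk' has length L = 30.
Number of overlapping n-grams = L - n + 1
Substituting: 30 - 2 + 1 = 29

29


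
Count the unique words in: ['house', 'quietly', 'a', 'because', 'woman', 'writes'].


Listing all tokens and tracking unique types:
  Token 1: 'house' -> NEW (unique so far: 1)
  Token 2: 'quietly' -> NEW (unique so far: 2)
  Token 3: 'a' -> NEW (unique so far: 3)
  Token 4: 'because' -> NEW (unique so far: 4)
  Token 5: 'woman' -> NEW (unique so far: 5)
  Token 6: 'writes' -> NEW (unique so far: 6)
Unique types: ('a', 'because', 'house', 'quietly', 'woman', 'writes')
Vocabulary size: 6

6


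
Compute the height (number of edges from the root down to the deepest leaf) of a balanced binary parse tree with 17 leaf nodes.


In a balanced binary tree with n leaves the deepest leaf is ceil(log2(n)) edges below the root.
log2(17) = 4.0875
ceil(4.0875) = 5
height (edges) = 5

5


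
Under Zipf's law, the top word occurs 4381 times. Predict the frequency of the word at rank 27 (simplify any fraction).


Zipf's law: freq(rank) = f1 / rank
f1 = 4381, rank = 27
freq = 4381 / 27
GCD(4381, 27) = 1
Simplified: 4381/27

4381/27


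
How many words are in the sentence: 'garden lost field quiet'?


Counting words by splitting on spaces:
  Word 1: 'garden'
  Word 2: 'lost'
  Word 3: 'field'
  Word 4: 'quiet'
Total words: 4

4


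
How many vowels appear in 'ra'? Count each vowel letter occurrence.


Scanning each character of 'ra':
  Position 1: 'r' -> consonant (running count: 0)
  Position 2: 'a' -> vowel (running count: 1)
Total vowels: 1

1


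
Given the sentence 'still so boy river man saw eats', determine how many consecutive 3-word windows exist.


Word trigrams from [7] words:
  Trigram 1: (still so boy)
  Trigram 2: (so boy river)
  Trigram 3: (boy river man)
  Trigram 4: (river man saw)
  Trigram 5: (man saw eats)
Total word trigrams: 7 - 2 = 5

5


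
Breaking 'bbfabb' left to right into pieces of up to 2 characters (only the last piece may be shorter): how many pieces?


'bbfabb' has 6 characters.
Chunking with max size 2:
  Chunk 1: 'bb' (positions 0-1)
  Chunk 2: 'fa' (positions 2-3)
  Chunk 3: 'bb' (positions 4-5)
Total chunks: ceil(6 / 2) = 3

3


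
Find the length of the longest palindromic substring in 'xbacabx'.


Scanning 'xbacabx' for palindromic substrings.
Substring at positions 0-6: 'xbacabx'.
Check: reverse('xbacabx') = 'xbacabx' -> palindrome confirmed.
No longer palindromic substring exists; longest length = 7

7


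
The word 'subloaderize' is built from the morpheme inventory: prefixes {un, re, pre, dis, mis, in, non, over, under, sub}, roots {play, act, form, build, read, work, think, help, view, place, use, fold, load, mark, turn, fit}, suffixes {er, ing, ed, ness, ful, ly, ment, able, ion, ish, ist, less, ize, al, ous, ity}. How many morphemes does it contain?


Segmenting 'subloaderize' against the inventory:
  'sub' -> prefix (morpheme 1)
  'load' -> root (morpheme 2)
  'er' -> suffix (morpheme 3)
  'ize' -> suffix (morpheme 4)
Total morphemes: 4

4


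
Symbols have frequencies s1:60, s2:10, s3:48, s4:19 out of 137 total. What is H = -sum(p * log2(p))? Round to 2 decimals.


Computing entropy H = -sum(p_i * log2(p_i)):
  s1: p = 60/137 = 0.4380, -p*log2(p) = 0.5217
  s2: p = 10/137 = 0.0730, -p*log2(p) = 0.2756
  s3: p = 48/137 = 0.3504, -p*log2(p) = 0.5301
  s4: p = 19/137 = 0.1387, -p*log2(p) = 0.3953
H = sum of terms = 1.7227
Rounded to 2 decimals: 1.72

1.72


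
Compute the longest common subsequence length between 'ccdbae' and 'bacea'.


DP table for LCS of 'ccdbae' and 'bacea':
       b  a  c  e  a
    0  0  0  0  0  0
  c 0  0  0  1  1  1
  c 0  0  0  1  1  1
  d 0  0  0  1  1  1
  b 0  1  1  1  1  1
  a 0  1  2  2  2  2
  e 0  1  2  2  3  3
LCS: 'bae'
LCS length = 3

3


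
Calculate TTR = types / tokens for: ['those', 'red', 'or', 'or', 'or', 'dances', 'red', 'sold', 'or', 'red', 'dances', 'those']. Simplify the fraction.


Tokens: 12
Unique types: ('dances', 'or', 'red', 'sold', 'those') = 5
TTR = 5/12
Already in lowest terms.

5/12


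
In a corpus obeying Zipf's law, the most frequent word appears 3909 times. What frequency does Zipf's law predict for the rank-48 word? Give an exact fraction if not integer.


Zipf's law: freq(rank) = f1 / rank
f1 = 3909, rank = 48
freq = 3909 / 48
GCD(3909, 48) = 3
Simplified: 1303/16

1303/16


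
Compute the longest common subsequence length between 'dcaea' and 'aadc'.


DP table for LCS of 'dcaea' and 'aadc':
       a  a  d  c
    0  0  0  0  0
  d 0  0  0  1  1
  c 0  0  0  1  2
  a 0  1  1  1  2
  e 0  1  1  1  2
  a 0  1  2  2  2
LCS: 'dc'
LCS length = 2

2


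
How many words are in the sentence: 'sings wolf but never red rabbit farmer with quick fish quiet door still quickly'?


Counting words by splitting on spaces:
  Word 1: 'sings'
  Word 2: 'wolf'
  Word 3: 'but'
  Word 4: 'never'
  Word 5: 'red'
  Word 6: 'rabbit'
  Word 7: 'farmer'
  Word 8: 'with'
  Word 9: 'quick'
  Word 10: 'fish'
  Word 11: 'quiet'
  Word 12: 'door'
  Word 13: 'still'
  Word 14: 'quickly'
Total words: 14

14


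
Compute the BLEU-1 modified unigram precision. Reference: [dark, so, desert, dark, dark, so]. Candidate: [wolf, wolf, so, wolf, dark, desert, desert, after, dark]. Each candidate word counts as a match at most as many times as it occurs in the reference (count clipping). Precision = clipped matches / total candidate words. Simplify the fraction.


Reference word counts: {'dark': 3, 'desert': 1, 'so': 2}
Checking each candidate word (with clipping):
  'wolf' -> not in reference -> no match (matches: 0)
  'wolf' -> not in reference -> no match (matches: 0)
  'so' -> in reference (ref count 2, used 1/2) -> match (matches: 1)
  'wolf' -> not in reference -> no match (matches: 1)
  'dark' -> in reference (ref count 3, used 1/3) -> match (matches: 2)
  'desert' -> in reference (ref count 1, used 1/1) -> match (matches: 3)
  'desert' -> ref count 1 already used up (1/1) -> clipped, no match (matches: 3)
  'after' -> not in reference -> no match (matches: 3)
  'dark' -> in reference (ref count 3, used 2/3) -> match (matches: 4)
Clipped matches: 4, Candidate length: 9
Precision = 4/9

4/9


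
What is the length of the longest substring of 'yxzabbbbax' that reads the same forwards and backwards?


Scanning 'yxzabbbbax' for palindromic substrings.
Substring at positions 3-8: 'abbbba'.
Check: reverse('abbbba') = 'abbbba' -> palindrome confirmed.
Neighbouring characters ('z' / 'x') break symmetry, so it cannot extend further.
No longer palindromic substring exists; longest length = 6

6


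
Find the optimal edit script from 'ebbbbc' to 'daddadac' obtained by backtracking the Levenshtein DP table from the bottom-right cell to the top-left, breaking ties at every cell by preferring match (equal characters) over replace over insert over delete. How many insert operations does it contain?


Edit distance = 7. Backtracking from cell (6, 8) with preference match > replace > insert > delete,
then listing the resulting alignment 'ebbbbc' -> 'daddadac' left to right:
  Step 1: insert 'd' [insertion #1]
  Step 2: insert 'a' [insertion #2]
  Step 3: replace e->d
  Step 4: replace b->d
  Step 5: replace b->a
  Step 6: replace b->d
  Step 7: replace b->a
  Step 8: keep 'c'
Total insertions: 2

2


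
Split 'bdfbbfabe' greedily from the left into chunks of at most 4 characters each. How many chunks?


'bdfbbfabe' has 9 characters.
Chunking with max size 4:
  Chunk 1: 'bdfb' (positions 0-3)
  Chunk 2: 'bfab' (positions 4-7)
  Chunk 3: 'e' (positions 8-8)
Total chunks: ceil(9 / 4) = 3

3


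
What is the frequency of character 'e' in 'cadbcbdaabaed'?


Scanning 'cadbcbdaabaed' for 'e':
  Position 11: 'e' -> MATCH (count: 1)
Total occurrences of 'e': 1

1


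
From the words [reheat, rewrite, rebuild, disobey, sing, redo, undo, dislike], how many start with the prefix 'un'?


Checking each word for prefix 'un':
  'reheat' -> no (count: 0)
  'rewrite' -> no (count: 0)
  'rebuild' -> no (count: 0)
  'disobey' -> no (count: 0)
  'sing' -> no (count: 0)
  'redo' -> no (count: 0)
  'undo' -> YES, starts with 'un' (count: 1)
  'dislike' -> no (count: 1)
Total with prefix 'un': 1

1


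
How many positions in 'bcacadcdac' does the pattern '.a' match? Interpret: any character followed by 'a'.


Pattern: .a means any character followed by 'a'.
Scanning 'bcacadcdac' position-by-position:
  Pos 0: window 'bc' -> no
  Pos 1: window 'ca' -> MATCH
  Pos 2: window 'ac' -> no
  Pos 3: window 'ca' -> MATCH
  Pos 4: window 'ad' -> no
  Pos 5: window 'dc' -> no
  Pos 6: window 'cd' -> no
  Pos 7: window 'da' -> MATCH
  Pos 8: window 'ac' -> no
  Pos 9: window 'c' -> no
Total matches: 3

3


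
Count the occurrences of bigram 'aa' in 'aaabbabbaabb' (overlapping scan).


Scanning 'aaabbabbaabb' for bigram 'aa':
  Position 0: 'aa' -> MATCH
  Position 1: 'aa' -> MATCH
  Position 2: 'ab' -> no
  Position 3: 'bb' -> no
  Position 4: 'ba' -> no
  Position 5: 'ab' -> no
  Position 6: 'bb' -> no
  Position 7: 'ba' -> no
  Position 8: 'aa' -> MATCH
  Position 9: 'ab' -> no
  Position 10: 'bb' -> no
Total matches: 3

3


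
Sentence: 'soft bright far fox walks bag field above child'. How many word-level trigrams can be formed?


Word trigrams from [9] words:
  Trigram 1: (soft bright far)
  Trigram 2: (bright far fox)
  Trigram 3: (far fox walks)
  Trigram 4: (fox walks bag)
  Trigram 5: (walks bag field)
  Trigram 6: (bag field above)
  Trigram 7: (field above child)
Total word trigrams: 9 - 2 = 7

7


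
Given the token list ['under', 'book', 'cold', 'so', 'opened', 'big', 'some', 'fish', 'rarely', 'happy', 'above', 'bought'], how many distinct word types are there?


Listing all tokens and tracking unique types:
  Token 1: 'under' -> NEW (unique so far: 1)
  Token 2: 'book' -> NEW (unique so far: 2)
  Token 3: 'cold' -> NEW (unique so far: 3)
  Token 4: 'so' -> NEW (unique so far: 4)
  Token 5: 'opened' -> NEW (unique so far: 5)
  Token 6: 'big' -> NEW (unique so far: 6)
  Token 7: 'some' -> NEW (unique so far: 7)
  Token 8: 'fish' -> NEW (unique so far: 8)
  Token 9: 'rarely' -> NEW (unique so far: 9)
  Token 10: 'happy' -> NEW (unique so far: 10)
  Token 11: 'above' -> NEW (unique so far: 11)
  Token 12: 'bought' -> NEW (unique so far: 12)
Unique types: ('above', 'big', 'book', 'bought', 'cold', 'fish', 'happy', 'opened', 'rarely', 'so', 'some', 'under')
Vocabulary size: 12

12


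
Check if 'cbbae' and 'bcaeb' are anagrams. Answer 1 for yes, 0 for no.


Sort characters of 'cbbae': 'abbce'
Sort characters of 'bcaeb': 'abbce'
Sorted forms match -> they ARE anagrams
Result: 1

1


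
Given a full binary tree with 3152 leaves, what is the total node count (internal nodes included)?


Leaf nodes (terminals): 3152
Internal nodes = n - 1 = 3152 - 1 = 3151
Total = leaves + internal = 3152 + 3151 = 6303

6303


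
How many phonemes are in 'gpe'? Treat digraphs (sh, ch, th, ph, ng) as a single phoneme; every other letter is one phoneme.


Parsing 'gpe' greedily, digraphs first:
  'g' -> consonant phoneme (phonemes so far: 1)
  'p' -> consonant phoneme (phonemes so far: 2)
  'e' -> vowel phoneme (phonemes so far: 3)
Total phonemes: 3

3


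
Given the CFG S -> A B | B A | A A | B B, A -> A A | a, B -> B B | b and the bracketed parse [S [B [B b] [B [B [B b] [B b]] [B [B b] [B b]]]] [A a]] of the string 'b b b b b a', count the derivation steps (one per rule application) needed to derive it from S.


Every bracketed nonterminal node [X ...] in the tree is produced by exactly one rule application.
Reading the tree off as a leftmost derivation:
  Step 1: S  =>  B A   (applied S -> B A)
  Step 2: B A  =>  B B A   (applied B -> B B)
  Step 3: B B A  =>  b B A   (applied B -> b)
  Step 4: b B A  =>  b B B A   (applied B -> B B)
  Step 5: b B B A  =>  b B B B A   (applied B -> B B)
  Step 6: b B B B A  =>  b b B B A   (applied B -> b)
  Step 7: b b B B A  =>  b b b B A   (applied B -> b)
  Step 8: b b b B A  =>  b b b B B A   (applied B -> B B)
  Step 9: b b b B B A  =>  b b b b B A   (applied B -> b)
  Step 10: b b b b B A  =>  b b b b b A   (applied B -> b)
  Step 11: b b b b b A  =>  b b b b b a   (applied A -> a)
Final yield: b b b b b a
Total rewrite steps: 11

11


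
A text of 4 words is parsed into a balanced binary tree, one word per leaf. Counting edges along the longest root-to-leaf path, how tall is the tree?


In a balanced binary tree with n leaves the deepest leaf is ceil(log2(n)) edges below the root.
log2(4) = 2.0000
ceil(2.0000) = 2
height (edges) = 2

2


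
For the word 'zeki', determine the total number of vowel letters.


Scanning each character of 'zeki':
  Position 1: 'z' -> consonant (running count: 0)
  Position 2: 'e' -> vowel (running count: 1)
  Position 3: 'k' -> consonant (running count: 1)
  Position 4: 'i' -> vowel (running count: 2)
Total vowels: 2

2


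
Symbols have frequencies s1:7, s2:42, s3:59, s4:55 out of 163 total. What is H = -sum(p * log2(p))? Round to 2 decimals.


Computing entropy H = -sum(p_i * log2(p_i)):
  s1: p = 7/163 = 0.0429, -p*log2(p) = 0.1950
  s2: p = 42/163 = 0.2577, -p*log2(p) = 0.5041
  s3: p = 59/163 = 0.3620, -p*log2(p) = 0.5307
  s4: p = 55/163 = 0.3374, -p*log2(p) = 0.5289
H = sum of terms = 1.7587
Rounded to 2 decimals: 1.76

1.76
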